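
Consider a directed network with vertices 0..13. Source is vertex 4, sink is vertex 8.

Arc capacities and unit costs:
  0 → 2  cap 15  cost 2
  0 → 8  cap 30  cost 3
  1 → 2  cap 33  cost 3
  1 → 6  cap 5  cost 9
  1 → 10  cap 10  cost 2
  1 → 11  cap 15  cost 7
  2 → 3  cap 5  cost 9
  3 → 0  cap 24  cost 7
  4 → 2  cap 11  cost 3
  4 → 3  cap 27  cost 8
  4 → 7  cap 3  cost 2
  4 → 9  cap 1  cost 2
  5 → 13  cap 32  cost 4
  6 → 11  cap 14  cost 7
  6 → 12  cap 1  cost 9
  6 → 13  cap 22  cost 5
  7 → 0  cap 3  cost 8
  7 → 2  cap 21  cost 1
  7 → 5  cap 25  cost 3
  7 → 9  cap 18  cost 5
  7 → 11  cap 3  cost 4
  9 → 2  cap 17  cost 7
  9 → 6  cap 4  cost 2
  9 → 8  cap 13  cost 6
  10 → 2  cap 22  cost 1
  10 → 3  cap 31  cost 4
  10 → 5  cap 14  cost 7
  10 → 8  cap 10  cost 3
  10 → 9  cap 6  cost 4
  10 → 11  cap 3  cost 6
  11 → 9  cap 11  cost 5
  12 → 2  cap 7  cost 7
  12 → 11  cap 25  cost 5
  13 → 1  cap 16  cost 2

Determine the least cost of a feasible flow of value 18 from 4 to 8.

shortest-cost path #1: 4→9→8 push 1 @ unit cost 8 (adds 8)
shortest-cost path #2: 4→7→9→8 push 3 @ unit cost 13 (adds 39)
shortest-cost path #3: 4→3→0→8 push 14 @ unit cost 18 (adds 252)
total cost = 299

Minimum cost for 18 units: 299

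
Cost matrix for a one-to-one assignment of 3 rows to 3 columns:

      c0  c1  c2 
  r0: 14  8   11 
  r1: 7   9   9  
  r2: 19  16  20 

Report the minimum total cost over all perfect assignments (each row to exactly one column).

optimal assignment: row0→col2 (cost 11), row1→col0 (cost 7), row2→col1 (cost 16)
total = 11 + 7 + 16 = 34

Minimum assignment cost: 34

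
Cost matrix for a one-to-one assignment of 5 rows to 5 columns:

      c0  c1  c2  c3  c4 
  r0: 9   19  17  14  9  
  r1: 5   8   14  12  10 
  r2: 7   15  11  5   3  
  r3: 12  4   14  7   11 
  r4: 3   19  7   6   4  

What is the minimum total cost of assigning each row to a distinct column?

optimal assignment: row0→col4 (cost 9), row1→col0 (cost 5), row2→col3 (cost 5), row3→col1 (cost 4), row4→col2 (cost 7)
total = 9 + 5 + 5 + 4 + 7 = 30

Minimum assignment cost: 30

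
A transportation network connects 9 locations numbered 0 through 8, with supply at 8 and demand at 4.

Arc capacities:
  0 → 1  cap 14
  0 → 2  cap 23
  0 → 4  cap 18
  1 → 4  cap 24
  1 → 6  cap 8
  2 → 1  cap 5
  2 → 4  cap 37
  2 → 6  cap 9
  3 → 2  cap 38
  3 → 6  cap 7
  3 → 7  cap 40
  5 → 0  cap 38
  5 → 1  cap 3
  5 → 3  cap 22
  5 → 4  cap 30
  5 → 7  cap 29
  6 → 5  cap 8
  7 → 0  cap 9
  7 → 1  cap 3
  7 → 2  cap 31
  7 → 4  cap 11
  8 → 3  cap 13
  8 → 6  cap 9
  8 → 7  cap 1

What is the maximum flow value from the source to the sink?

augment #1: 8→7→4 bottleneck 1, total now 1
augment #2: 8→3→2→4 bottleneck 13, total now 14
augment #3: 8→6→5→4 bottleneck 8, total now 22

Maximum flow value: 22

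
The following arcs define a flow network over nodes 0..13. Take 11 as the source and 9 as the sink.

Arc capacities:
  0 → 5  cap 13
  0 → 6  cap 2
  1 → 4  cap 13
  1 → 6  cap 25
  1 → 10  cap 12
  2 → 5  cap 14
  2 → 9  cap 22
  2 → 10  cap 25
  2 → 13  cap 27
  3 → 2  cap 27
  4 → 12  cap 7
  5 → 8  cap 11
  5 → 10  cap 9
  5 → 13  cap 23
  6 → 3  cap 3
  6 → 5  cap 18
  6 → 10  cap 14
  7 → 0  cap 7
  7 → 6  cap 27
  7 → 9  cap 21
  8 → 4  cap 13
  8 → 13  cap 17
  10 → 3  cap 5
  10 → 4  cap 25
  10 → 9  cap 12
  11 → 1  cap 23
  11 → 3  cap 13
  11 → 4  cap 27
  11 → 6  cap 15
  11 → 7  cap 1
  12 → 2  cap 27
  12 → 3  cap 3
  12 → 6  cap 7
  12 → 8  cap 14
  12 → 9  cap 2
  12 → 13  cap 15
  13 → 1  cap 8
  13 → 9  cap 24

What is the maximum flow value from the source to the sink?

augment #1: 11→7→9 bottleneck 1, total now 1
augment #2: 11→1→10→9 bottleneck 12, total now 13
augment #3: 11→3→2→9 bottleneck 13, total now 26
augment #4: 11→4→12→9 bottleneck 2, total now 28
augment #5: 11→4→12→2→9 bottleneck 5, total now 33
augment #6: 11→6→3→2→9 bottleneck 3, total now 36
augment #7: 11→6→5→13→9 bottleneck 12, total now 48
augment #8: 11→1→6→5→13→9 bottleneck 6, total now 54
augment #9: 11→1→6→10→3→2→9 bottleneck 1, total now 55
augment #10: 11→1→6→10→3→2→13→9 bottleneck 4, total now 59

Maximum flow value: 59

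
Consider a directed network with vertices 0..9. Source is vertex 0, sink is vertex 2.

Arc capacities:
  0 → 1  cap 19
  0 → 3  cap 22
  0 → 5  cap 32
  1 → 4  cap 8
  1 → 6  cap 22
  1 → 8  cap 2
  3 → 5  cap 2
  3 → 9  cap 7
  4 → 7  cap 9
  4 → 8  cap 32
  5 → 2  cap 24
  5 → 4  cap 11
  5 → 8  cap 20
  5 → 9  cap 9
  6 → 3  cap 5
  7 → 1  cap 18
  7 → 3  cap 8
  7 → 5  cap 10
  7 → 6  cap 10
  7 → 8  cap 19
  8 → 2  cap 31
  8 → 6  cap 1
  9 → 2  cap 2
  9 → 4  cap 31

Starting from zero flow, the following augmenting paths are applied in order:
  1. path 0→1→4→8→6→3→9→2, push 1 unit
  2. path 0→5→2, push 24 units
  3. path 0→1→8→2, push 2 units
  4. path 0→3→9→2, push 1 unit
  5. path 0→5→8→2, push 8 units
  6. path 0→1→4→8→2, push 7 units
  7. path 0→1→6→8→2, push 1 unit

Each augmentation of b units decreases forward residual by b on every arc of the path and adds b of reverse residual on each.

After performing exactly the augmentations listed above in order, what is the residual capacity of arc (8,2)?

after path 1 (0→1→4→8→6→3→9→2, push 1): res(8,2)=31
after path 2 (0→5→2, push 24): res(8,2)=31
after path 3 (0→1→8→2, push 2): res(8,2)=29
after path 4 (0→3→9→2, push 1): res(8,2)=29
after path 5 (0→5→8→2, push 8): res(8,2)=21
after path 6 (0→1→4→8→2, push 7): res(8,2)=14
after path 7 (0→1→6→8→2, push 1): res(8,2)=13

Residual capacity of (8,2): 13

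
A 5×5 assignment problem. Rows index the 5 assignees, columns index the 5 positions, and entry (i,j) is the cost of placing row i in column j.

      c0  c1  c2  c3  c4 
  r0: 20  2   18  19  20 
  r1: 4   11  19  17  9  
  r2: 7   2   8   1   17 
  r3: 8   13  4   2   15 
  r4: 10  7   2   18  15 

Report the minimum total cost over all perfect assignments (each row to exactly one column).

Minimum assignment cost: 22

one of 2 optimal assignments: row0→col1 (cost 2), row1→col4 (cost 9), row2→col0 (cost 7), row3→col3 (cost 2), row4→col2 (cost 2)
total = 2 + 9 + 7 + 2 + 2 = 22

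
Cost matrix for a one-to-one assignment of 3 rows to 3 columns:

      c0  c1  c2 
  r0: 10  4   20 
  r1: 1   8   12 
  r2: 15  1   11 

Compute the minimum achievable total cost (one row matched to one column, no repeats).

optimal assignment: row0→col1 (cost 4), row1→col0 (cost 1), row2→col2 (cost 11)
total = 4 + 1 + 11 = 16

Minimum assignment cost: 16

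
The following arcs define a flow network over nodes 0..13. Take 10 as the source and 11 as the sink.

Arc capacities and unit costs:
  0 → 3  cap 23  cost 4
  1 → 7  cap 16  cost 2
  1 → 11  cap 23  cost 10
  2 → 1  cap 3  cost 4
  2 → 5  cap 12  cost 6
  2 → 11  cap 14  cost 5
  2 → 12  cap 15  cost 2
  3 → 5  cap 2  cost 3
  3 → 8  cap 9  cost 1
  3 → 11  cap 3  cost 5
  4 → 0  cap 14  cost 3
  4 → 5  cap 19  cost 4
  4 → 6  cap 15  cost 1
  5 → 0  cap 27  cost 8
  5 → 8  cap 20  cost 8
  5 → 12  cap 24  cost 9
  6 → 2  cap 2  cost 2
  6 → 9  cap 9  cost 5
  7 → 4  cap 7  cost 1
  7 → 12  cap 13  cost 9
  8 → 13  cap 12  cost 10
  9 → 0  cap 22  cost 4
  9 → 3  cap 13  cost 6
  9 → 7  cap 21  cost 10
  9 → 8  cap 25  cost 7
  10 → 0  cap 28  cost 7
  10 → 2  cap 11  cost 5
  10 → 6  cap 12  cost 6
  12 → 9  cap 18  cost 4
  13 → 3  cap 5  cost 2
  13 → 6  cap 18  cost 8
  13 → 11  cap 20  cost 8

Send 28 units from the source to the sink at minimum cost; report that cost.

shortest-cost path #1: 10→2→11 push 11 @ unit cost 10 (adds 110)
shortest-cost path #2: 10→6→2→11 push 2 @ unit cost 13 (adds 26)
shortest-cost path #3: 10→0→3→11 push 3 @ unit cost 16 (adds 48)
shortest-cost path #4: 10→0→3→8→13→11 push 9 @ unit cost 30 (adds 270)
shortest-cost path #5: 10→6→9→8→13→11 push 3 @ unit cost 36 (adds 108)
total cost = 562

Minimum cost for 28 units: 562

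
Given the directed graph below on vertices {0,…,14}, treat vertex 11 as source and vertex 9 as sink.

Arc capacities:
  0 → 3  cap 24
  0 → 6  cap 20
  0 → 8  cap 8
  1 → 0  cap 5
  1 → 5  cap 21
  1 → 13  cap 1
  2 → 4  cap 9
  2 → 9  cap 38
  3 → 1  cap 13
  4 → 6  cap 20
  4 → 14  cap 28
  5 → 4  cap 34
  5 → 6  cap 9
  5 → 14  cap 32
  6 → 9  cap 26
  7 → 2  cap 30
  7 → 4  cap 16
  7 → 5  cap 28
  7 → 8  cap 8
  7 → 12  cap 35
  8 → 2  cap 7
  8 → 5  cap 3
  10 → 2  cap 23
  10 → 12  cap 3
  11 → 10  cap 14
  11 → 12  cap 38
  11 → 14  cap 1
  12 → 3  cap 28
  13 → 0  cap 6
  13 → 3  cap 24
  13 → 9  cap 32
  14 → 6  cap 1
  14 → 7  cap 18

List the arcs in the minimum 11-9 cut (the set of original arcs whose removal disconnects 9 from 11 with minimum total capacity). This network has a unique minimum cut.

augment #1: 11→10→2→9 push 14
augment #2: 11→14→6→9 push 1
augment #3: 11→12→3→1→13→9 push 1
augment #4: 11→12→3→1→0→6→9 push 5
augment #5: 11→12→3→1→5→6→9 push 7
max flow = 28; residual-reachable set from 11 gives S-side
cut edges (S→T): {(3,1), (11,10), (11,14)} total cap 28

Min-cut arcs: {(3,1), (11,10), (11,14)} (total capacity 28)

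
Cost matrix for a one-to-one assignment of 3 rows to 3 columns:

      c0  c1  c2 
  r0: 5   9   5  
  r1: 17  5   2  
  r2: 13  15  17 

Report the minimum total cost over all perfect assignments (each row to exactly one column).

Minimum assignment cost: 22

optimal assignment: row0→col0 (cost 5), row1→col2 (cost 2), row2→col1 (cost 15)
total = 5 + 2 + 15 = 22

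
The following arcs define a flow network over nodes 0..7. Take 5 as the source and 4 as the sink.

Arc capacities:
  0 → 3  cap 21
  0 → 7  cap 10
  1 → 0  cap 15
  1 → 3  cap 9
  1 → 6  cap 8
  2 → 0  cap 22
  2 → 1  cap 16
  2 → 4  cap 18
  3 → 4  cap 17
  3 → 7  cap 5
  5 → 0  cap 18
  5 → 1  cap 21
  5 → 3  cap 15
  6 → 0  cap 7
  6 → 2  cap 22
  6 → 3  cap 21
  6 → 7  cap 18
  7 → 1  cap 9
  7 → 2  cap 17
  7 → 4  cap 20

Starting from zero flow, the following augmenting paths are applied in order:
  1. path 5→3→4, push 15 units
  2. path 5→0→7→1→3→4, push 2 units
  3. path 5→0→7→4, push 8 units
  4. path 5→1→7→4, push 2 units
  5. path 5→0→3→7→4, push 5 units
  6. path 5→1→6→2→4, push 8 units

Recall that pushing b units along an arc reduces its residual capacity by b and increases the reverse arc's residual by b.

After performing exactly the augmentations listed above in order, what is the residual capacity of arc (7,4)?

after path 1 (5→3→4, push 15): res(7,4)=20
after path 2 (5→0→7→1→3→4, push 2): res(7,4)=20
after path 3 (5→0→7→4, push 8): res(7,4)=12
after path 4 (5→1→7→4, push 2): res(7,4)=10
after path 5 (5→0→3→7→4, push 5): res(7,4)=5
after path 6 (5→1→6→2→4, push 8): res(7,4)=5

Residual capacity of (7,4): 5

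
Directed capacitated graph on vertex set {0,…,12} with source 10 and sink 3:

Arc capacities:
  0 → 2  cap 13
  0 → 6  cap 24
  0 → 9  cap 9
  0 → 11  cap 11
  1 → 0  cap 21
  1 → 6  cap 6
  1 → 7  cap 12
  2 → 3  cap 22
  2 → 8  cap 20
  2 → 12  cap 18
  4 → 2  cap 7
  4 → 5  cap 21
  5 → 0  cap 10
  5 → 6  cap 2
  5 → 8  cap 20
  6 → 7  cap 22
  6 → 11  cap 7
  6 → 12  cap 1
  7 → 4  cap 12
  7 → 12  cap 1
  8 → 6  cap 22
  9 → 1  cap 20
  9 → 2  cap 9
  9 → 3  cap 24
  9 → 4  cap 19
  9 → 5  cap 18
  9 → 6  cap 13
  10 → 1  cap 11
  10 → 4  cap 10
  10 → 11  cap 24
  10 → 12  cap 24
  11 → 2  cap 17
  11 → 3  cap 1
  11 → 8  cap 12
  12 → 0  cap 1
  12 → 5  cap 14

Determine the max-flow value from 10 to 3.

augment #1: 10→11→3 bottleneck 1, total now 1
augment #2: 10→4→2→3 bottleneck 7, total now 8
augment #3: 10→11→2→3 bottleneck 15, total now 23
augment #4: 10→1→0→9→3 bottleneck 9, total now 32

Maximum flow value: 32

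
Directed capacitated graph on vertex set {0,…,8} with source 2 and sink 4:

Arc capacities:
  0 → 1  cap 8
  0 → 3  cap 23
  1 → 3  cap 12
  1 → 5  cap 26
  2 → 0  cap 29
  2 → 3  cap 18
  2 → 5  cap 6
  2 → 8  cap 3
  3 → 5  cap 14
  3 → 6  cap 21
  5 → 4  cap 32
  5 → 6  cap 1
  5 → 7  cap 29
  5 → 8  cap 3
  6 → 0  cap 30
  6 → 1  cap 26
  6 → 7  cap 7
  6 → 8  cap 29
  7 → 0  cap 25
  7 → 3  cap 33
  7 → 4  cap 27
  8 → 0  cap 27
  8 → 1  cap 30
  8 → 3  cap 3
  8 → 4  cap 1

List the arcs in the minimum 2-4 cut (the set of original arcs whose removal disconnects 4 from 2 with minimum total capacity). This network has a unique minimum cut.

augment #1: 2→5→4 push 6
augment #2: 2→8→4 push 1
augment #3: 2→3→5→4 push 14
augment #4: 2→0→1→5→4 push 8
augment #5: 2→3→6→7→4 push 4
augment #6: 2→8→1→5→4 push 2
augment #7: 2→0→3→6→7→4 push 3
augment #8: 2→0→3→6→1→5→4 push 2
augment #9: 2→0→3→6→1→5→7→4 push 12
max flow = 52; residual-reachable set from 2 gives S-side
cut edges (S→T): {(0,1), (2,5), (2,8), (3,5), (3,6)} total cap 52

Min-cut arcs: {(0,1), (2,5), (2,8), (3,5), (3,6)} (total capacity 52)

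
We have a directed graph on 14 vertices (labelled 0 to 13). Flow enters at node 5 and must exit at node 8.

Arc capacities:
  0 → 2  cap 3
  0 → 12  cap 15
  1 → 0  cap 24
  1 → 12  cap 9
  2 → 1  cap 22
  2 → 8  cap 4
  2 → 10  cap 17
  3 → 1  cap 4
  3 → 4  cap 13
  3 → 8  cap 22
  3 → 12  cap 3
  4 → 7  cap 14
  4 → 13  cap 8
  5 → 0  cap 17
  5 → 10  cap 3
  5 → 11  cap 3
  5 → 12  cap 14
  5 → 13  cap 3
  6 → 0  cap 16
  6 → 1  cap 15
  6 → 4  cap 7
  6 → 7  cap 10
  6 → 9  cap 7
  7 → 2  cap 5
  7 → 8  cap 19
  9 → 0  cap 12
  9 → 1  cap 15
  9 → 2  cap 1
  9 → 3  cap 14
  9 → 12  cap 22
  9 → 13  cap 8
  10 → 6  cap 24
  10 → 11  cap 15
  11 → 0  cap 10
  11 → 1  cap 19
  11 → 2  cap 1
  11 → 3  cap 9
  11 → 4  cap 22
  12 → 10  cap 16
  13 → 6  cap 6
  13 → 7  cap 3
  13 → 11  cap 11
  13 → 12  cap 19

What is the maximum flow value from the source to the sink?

augment #1: 5→0→2→8 bottleneck 3, total now 3
augment #2: 5→11→2→8 bottleneck 1, total now 4
augment #3: 5→11→3→8 bottleneck 2, total now 6
augment #4: 5→13→7→8 bottleneck 3, total now 9
augment #5: 5→10→6→7→8 bottleneck 3, total now 12
augment #6: 5→12→10→6→7→8 bottleneck 7, total now 19
augment #7: 5→12→10→11→3→8 bottleneck 7, total now 26
augment #8: 5→0→12→10→6→4→7→8 bottleneck 2, total now 28

Maximum flow value: 28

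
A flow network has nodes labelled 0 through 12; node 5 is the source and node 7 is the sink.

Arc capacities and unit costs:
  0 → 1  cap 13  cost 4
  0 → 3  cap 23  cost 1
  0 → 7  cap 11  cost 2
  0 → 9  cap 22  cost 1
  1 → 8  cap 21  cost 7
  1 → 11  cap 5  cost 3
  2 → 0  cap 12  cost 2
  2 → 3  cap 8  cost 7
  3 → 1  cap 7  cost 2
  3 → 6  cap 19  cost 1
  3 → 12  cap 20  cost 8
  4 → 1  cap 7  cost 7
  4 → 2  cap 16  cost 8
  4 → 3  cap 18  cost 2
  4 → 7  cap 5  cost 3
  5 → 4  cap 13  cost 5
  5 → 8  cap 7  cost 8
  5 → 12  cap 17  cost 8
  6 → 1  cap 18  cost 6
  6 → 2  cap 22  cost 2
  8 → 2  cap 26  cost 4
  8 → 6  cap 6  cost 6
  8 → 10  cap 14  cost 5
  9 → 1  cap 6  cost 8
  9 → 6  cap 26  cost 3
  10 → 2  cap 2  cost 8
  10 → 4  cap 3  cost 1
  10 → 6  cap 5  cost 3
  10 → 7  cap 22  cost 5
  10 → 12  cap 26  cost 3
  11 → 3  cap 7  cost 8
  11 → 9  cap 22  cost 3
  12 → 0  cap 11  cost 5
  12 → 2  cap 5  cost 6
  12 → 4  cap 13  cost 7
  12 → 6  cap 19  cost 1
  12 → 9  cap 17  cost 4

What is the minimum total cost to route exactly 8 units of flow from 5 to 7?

Minimum cost for 8 units: 82

shortest-cost path #1: 5→4→7 push 5 @ unit cost 8 (adds 40)
shortest-cost path #2: 5→4→3→6→2→0→7 push 3 @ unit cost 14 (adds 42)
total cost = 82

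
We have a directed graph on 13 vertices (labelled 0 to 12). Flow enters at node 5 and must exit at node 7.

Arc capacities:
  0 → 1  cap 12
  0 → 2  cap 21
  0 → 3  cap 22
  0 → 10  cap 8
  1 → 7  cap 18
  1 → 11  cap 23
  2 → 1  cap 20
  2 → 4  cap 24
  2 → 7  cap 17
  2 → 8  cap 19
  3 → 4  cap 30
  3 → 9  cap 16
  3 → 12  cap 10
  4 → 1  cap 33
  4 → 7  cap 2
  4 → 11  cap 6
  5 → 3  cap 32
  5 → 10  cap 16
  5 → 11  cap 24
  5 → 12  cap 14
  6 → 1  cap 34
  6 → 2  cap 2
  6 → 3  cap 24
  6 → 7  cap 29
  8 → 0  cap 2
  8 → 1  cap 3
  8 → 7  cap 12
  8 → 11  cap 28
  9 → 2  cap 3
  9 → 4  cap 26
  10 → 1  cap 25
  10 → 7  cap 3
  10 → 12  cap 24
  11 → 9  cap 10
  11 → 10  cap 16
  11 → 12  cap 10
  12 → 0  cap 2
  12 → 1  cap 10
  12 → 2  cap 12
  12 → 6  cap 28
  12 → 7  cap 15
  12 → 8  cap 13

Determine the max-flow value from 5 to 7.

Maximum flow value: 84

augment #1: 5→10→7 bottleneck 3, total now 3
augment #2: 5→12→7 bottleneck 14, total now 17
augment #3: 5→3→4→7 bottleneck 2, total now 19
augment #4: 5→3→12→7 bottleneck 1, total now 20
augment #5: 5→10→1→7 bottleneck 13, total now 33
augment #6: 5→3→4→1→7 bottleneck 5, total now 38
augment #7: 5→3→9→2→7 bottleneck 3, total now 41
augment #8: 5→3→12→2→7 bottleneck 9, total now 50
augment #9: 5→11→12→2→7 bottleneck 3, total now 53
augment #10: 5→11→12→6→7 bottleneck 7, total now 60
augment #11: 5→11→10→12→6→7 bottleneck 14, total now 74
augment #12: 5→3→4→1→10→12→6→7 bottleneck 7, total now 81
augment #13: 5→3→4→1→10→12→8→7 bottleneck 3, total now 84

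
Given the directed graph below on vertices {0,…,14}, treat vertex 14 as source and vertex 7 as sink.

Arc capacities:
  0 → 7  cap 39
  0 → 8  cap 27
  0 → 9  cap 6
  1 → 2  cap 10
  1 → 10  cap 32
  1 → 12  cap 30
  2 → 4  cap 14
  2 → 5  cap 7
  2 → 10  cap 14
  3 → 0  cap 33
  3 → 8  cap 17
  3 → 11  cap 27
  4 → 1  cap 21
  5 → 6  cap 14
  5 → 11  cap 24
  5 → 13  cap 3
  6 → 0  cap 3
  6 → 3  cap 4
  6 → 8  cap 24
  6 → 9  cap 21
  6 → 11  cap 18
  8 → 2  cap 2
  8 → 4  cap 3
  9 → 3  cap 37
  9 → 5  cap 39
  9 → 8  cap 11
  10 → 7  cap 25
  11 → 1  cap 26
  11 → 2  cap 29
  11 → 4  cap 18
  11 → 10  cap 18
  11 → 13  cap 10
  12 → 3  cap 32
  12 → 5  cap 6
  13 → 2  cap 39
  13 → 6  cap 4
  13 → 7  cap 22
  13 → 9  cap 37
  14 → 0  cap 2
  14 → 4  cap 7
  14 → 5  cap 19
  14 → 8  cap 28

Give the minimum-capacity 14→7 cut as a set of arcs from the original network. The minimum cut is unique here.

augment #1: 14→0→7 push 2
augment #2: 14→5→13→7 push 3
augment #3: 14→4→1→10→7 push 7
augment #4: 14→5→6→0→7 push 3
augment #5: 14→5→11→10→7 push 13
augment #6: 14→8→2→10→7 push 2
augment #7: 14→8→4→1→10→7 push 3
max flow = 33; residual-reachable set from 14 gives S-side
cut edges (S→T): {(8,2), (8,4), (14,0), (14,4), (14,5)} total cap 33

Min-cut arcs: {(8,2), (8,4), (14,0), (14,4), (14,5)} (total capacity 33)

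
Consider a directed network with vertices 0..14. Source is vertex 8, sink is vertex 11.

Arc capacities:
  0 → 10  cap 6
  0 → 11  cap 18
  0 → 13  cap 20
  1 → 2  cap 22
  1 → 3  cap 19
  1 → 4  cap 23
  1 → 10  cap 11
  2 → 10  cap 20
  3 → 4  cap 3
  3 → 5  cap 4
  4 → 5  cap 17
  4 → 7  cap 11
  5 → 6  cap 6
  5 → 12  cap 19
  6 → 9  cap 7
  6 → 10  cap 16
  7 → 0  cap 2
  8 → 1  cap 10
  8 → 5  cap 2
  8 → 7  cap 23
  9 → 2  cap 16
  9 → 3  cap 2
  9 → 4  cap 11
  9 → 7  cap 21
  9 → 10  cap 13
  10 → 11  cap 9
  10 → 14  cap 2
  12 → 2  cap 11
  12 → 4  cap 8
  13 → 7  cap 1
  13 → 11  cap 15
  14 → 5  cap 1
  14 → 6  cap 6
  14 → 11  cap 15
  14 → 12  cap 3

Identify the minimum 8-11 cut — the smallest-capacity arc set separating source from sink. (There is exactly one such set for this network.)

Min-cut arcs: {(7,0), (10,11), (10,14)} (total capacity 13)

augment #1: 8→1→10→11 push 9
augment #2: 8→7→0→11 push 2
augment #3: 8→1→10→14→11 push 1
augment #4: 8→5→6→10→14→11 push 1
max flow = 13; residual-reachable set from 8 gives S-side
cut edges (S→T): {(7,0), (10,11), (10,14)} total cap 13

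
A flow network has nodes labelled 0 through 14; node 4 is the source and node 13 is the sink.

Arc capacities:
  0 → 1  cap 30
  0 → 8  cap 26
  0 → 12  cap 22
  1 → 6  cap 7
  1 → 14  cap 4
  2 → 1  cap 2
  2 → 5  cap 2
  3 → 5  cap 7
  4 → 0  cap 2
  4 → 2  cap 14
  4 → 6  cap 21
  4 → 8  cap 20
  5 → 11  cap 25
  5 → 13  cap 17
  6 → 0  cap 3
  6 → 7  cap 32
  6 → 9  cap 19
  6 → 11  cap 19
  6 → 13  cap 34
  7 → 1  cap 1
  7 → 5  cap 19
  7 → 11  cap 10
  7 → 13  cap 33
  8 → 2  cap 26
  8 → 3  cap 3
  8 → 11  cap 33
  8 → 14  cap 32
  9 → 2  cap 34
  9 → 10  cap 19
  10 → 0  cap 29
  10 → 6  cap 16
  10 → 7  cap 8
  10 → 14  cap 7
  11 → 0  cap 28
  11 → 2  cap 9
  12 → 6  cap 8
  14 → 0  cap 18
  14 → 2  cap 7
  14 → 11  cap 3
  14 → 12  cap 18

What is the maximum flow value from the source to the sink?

augment #1: 4→6→13 bottleneck 21, total now 21
augment #2: 4→2→5→13 bottleneck 2, total now 23
augment #3: 4→0→1→6→13 bottleneck 2, total now 25
augment #4: 4→2→1→6→13 bottleneck 2, total now 27
augment #5: 4→8→3→5→13 bottleneck 3, total now 30
augment #6: 4→8→14→12→6→13 bottleneck 8, total now 38
augment #7: 4→8→11→0→1→6→13 bottleneck 1, total now 39
augment #8: 4→8→11→0→1→6→7→13 bottleneck 2, total now 41

Maximum flow value: 41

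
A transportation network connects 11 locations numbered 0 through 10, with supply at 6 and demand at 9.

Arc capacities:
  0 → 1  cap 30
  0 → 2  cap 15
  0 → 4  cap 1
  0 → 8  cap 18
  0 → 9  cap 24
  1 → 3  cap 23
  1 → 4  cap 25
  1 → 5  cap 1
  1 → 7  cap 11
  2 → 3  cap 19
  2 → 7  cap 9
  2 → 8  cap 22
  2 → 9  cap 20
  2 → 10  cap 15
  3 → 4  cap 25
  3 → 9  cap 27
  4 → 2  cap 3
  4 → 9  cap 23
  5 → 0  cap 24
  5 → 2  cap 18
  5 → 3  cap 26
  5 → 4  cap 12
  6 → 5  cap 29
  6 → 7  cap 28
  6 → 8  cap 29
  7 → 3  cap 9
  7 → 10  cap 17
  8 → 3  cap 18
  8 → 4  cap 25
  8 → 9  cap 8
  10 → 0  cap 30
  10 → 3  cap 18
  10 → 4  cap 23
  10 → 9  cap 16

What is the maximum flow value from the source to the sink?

augment #1: 6→8→9 bottleneck 8, total now 8
augment #2: 6→5→0→9 bottleneck 24, total now 32
augment #3: 6→5→2→9 bottleneck 5, total now 37
augment #4: 6→7→3→9 bottleneck 9, total now 46
augment #5: 6→7→10→9 bottleneck 16, total now 62
augment #6: 6→8→3→9 bottleneck 18, total now 80
augment #7: 6→8→4→9 bottleneck 3, total now 83
augment #8: 6→7→10→4→9 bottleneck 1, total now 84

Maximum flow value: 84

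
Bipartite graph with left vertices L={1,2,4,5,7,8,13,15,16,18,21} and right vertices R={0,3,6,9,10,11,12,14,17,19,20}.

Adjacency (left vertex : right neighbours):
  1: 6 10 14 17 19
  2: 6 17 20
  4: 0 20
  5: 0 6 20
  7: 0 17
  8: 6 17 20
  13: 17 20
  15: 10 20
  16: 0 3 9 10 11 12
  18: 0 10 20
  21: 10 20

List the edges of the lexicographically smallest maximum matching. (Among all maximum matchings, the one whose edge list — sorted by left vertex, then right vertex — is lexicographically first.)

|M| = 7 (so the lex-smallest maximum matching has 7 edges)
process left vertices in ascending order; for each, take the smallest-labelled available neighbour that still permits 7 edges overall, or leave it unmatched if none does
lex-smallest matching: {1-14, 2-6, 4-0, 5-20, 7-17, 15-10, 16-3}

Lex-smallest maximum matching: {(1,14), (2,6), (4,0), (5,20), (7,17), (15,10), (16,3)}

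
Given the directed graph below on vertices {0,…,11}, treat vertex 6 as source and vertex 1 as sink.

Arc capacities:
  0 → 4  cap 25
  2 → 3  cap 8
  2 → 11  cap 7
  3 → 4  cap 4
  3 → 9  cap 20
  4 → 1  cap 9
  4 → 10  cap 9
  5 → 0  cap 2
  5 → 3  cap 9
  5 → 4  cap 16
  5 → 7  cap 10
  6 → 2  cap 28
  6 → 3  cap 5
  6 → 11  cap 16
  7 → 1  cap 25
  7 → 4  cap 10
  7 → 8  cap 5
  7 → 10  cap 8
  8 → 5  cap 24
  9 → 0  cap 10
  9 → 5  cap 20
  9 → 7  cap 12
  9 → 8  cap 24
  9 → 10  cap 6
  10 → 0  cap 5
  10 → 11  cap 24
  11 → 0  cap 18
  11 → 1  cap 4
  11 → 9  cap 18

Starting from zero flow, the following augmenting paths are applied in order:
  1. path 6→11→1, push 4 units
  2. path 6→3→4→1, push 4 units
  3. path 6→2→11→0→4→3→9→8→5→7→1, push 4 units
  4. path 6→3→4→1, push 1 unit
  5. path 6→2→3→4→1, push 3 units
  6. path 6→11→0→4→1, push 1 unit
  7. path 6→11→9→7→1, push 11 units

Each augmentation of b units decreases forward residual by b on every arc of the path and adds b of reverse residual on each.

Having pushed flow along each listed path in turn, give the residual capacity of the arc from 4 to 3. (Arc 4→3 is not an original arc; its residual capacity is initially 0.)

after path 1 (6→11→1, push 4): res(4,3)=0
after path 2 (6→3→4→1, push 4): res(4,3)=4
after path 3 (6→2→11→0→4→3→9→8→5→7→1, push 4): res(4,3)=0
after path 4 (6→3→4→1, push 1): res(4,3)=1
after path 5 (6→2→3→4→1, push 3): res(4,3)=4
after path 6 (6→11→0→4→1, push 1): res(4,3)=4
after path 7 (6→11→9→7→1, push 11): res(4,3)=4

Residual capacity of (4,3): 4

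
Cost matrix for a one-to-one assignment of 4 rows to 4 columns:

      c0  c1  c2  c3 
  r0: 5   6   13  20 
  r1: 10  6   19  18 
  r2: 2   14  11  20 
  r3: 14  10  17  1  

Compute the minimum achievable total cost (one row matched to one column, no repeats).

optimal assignment: row0→col2 (cost 13), row1→col1 (cost 6), row2→col0 (cost 2), row3→col3 (cost 1)
total = 13 + 6 + 2 + 1 = 22

Minimum assignment cost: 22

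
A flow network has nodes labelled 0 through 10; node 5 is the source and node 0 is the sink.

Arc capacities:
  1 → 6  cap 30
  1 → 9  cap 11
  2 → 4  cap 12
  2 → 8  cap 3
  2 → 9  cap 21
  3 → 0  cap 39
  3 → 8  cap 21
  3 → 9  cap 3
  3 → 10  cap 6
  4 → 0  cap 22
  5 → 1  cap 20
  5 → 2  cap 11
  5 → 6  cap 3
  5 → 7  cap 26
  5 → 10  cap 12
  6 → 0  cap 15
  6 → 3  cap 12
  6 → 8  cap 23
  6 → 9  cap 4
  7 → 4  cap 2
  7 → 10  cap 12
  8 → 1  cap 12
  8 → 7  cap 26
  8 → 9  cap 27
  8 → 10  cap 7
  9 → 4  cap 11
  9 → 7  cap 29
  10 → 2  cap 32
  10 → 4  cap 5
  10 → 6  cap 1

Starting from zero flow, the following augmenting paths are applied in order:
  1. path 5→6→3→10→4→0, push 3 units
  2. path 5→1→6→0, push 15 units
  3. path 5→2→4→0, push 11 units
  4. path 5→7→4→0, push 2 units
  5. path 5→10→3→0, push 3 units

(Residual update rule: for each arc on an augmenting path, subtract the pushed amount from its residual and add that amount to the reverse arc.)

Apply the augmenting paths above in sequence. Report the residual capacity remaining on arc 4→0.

Residual capacity of (4,0): 6

after path 1 (5→6→3→10→4→0, push 3): res(4,0)=19
after path 2 (5→1→6→0, push 15): res(4,0)=19
after path 3 (5→2→4→0, push 11): res(4,0)=8
after path 4 (5→7→4→0, push 2): res(4,0)=6
after path 5 (5→10→3→0, push 3): res(4,0)=6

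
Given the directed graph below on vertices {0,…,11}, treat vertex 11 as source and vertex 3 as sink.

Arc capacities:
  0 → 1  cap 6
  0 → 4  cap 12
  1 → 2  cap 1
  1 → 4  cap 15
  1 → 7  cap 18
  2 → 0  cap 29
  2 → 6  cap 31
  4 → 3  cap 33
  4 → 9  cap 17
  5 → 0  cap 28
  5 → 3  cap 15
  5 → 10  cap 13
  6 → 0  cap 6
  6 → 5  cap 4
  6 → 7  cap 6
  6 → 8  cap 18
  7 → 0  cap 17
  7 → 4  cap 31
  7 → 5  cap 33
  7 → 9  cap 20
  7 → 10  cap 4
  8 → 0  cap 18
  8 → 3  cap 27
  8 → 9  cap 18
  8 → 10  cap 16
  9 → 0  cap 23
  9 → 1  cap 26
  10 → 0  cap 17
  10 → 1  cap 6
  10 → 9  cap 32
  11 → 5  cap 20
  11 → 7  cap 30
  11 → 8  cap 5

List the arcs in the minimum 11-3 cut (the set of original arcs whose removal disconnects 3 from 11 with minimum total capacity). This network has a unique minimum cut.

Min-cut arcs: {(1,2), (4,3), (5,3), (11,8)} (total capacity 54)

augment #1: 11→5→3 push 15
augment #2: 11→8→3 push 5
augment #3: 11→7→4→3 push 30
augment #4: 11→5→0→4→3 push 3
augment #5: 11→5→0→1→2→6→8→3 push 1
max flow = 54; residual-reachable set from 11 gives S-side
cut edges (S→T): {(1,2), (4,3), (5,3), (11,8)} total cap 54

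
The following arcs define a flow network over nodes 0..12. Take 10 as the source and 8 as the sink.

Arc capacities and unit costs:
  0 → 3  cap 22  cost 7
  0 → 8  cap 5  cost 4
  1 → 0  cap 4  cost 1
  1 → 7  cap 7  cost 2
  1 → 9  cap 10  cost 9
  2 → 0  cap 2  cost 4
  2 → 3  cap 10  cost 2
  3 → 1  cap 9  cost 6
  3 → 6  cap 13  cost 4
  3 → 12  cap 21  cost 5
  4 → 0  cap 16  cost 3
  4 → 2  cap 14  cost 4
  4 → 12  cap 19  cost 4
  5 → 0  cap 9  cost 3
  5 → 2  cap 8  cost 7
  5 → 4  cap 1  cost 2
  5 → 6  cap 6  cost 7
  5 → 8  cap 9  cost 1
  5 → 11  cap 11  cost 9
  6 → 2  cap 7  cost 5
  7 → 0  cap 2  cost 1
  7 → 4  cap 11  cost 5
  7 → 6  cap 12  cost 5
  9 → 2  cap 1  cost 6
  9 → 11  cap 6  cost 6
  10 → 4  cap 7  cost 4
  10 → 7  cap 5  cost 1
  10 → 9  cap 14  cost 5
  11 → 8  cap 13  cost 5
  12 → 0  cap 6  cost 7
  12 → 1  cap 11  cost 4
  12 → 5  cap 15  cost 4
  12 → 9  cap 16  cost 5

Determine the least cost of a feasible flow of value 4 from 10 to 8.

Minimum cost for 4 units: 34

shortest-cost path #1: 10→7→0→8 push 2 @ unit cost 6 (adds 12)
shortest-cost path #2: 10→4→0→8 push 2 @ unit cost 11 (adds 22)
total cost = 34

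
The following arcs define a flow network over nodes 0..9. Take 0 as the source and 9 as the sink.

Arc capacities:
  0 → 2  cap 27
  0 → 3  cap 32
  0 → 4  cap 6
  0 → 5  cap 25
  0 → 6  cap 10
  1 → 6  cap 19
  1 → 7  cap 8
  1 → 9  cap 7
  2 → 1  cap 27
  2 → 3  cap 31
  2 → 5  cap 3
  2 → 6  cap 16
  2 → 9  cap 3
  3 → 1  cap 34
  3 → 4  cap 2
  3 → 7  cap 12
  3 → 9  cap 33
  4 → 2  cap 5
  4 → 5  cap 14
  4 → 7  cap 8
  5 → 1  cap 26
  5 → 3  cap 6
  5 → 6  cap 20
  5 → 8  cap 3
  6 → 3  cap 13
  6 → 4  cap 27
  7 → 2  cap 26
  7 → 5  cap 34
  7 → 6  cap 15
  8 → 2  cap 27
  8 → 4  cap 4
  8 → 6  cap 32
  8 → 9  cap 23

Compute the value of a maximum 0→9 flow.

augment #1: 0→2→9 bottleneck 3, total now 3
augment #2: 0→3→9 bottleneck 32, total now 35
augment #3: 0→2→1→9 bottleneck 7, total now 42
augment #4: 0→2→3→9 bottleneck 1, total now 43
augment #5: 0→5→8→9 bottleneck 3, total now 46

Maximum flow value: 46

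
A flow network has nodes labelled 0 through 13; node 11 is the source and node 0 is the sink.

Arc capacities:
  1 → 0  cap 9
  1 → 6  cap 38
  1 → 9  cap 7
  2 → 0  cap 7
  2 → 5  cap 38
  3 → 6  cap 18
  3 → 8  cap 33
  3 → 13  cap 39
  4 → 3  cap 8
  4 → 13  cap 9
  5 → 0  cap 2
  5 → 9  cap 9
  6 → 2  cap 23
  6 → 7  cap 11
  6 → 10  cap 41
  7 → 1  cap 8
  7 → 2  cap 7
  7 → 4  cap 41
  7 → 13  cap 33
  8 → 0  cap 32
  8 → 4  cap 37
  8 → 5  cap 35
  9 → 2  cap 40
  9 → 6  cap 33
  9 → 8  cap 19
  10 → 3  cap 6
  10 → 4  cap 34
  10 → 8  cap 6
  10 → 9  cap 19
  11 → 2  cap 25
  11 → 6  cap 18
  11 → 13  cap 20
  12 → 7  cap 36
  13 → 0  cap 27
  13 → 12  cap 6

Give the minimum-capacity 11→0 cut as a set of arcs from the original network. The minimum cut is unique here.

Min-cut arcs: {(2,0), (5,0), (5,9), (11,6), (11,13)} (total capacity 56)

augment #1: 11→2→0 push 7
augment #2: 11→13→0 push 20
augment #3: 11→2→5→0 push 2
augment #4: 11→6→7→1→0 push 8
augment #5: 11→6→7→13→0 push 3
augment #6: 11→6→10→8→0 push 6
augment #7: 11→2→5→9→8→0 push 9
augment #8: 11→6→10→3→8→0 push 1
max flow = 56; residual-reachable set from 11 gives S-side
cut edges (S→T): {(2,0), (5,0), (5,9), (11,6), (11,13)} total cap 56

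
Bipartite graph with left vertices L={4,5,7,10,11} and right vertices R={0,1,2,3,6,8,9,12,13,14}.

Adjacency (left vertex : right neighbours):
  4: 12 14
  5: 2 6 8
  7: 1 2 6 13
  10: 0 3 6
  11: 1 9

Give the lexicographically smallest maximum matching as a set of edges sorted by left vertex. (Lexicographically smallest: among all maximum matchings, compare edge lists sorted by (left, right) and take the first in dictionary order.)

Lex-smallest maximum matching: {(4,12), (5,2), (7,1), (10,0), (11,9)}

|M| = 5 (so the lex-smallest maximum matching has 5 edges)
process left vertices in ascending order; for each, take the smallest-labelled available neighbour that still permits 5 edges overall, or leave it unmatched if none does
lex-smallest matching: {4-12, 5-2, 7-1, 10-0, 11-9}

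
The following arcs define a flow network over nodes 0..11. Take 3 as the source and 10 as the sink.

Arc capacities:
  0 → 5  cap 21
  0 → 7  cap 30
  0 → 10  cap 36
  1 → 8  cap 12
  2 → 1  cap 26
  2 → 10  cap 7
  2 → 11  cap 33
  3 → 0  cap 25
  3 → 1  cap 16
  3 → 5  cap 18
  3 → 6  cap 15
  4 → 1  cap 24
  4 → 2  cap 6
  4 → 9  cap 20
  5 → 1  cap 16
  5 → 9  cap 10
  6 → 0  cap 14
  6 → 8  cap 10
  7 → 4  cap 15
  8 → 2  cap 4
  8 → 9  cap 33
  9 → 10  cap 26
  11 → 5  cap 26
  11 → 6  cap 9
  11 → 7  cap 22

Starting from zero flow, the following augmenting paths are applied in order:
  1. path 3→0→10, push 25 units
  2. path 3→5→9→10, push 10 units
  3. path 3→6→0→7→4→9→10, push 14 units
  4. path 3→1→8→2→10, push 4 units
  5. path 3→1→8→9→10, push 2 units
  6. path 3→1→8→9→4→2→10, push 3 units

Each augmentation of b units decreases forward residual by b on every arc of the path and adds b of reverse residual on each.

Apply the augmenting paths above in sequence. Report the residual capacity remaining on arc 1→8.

after path 1 (3→0→10, push 25): res(1,8)=12
after path 2 (3→5→9→10, push 10): res(1,8)=12
after path 3 (3→6→0→7→4→9→10, push 14): res(1,8)=12
after path 4 (3→1→8→2→10, push 4): res(1,8)=8
after path 5 (3→1→8→9→10, push 2): res(1,8)=6
after path 6 (3→1→8→9→4→2→10, push 3): res(1,8)=3

Residual capacity of (1,8): 3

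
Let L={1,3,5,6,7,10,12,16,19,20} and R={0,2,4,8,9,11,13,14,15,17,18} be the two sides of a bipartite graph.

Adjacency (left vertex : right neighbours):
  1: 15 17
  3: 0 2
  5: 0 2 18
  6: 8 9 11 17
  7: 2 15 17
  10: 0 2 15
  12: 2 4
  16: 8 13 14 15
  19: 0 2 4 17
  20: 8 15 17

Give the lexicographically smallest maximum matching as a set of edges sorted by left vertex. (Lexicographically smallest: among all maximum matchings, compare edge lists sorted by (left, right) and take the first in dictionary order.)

|M| = 9 (so the lex-smallest maximum matching has 9 edges)
process left vertices in ascending order; for each, take the smallest-labelled available neighbour that still permits 9 edges overall, or leave it unmatched if none does
lex-smallest matching: {1-15, 3-0, 5-18, 6-9, 7-2, 12-4, 16-13, 19-17, 20-8}

Lex-smallest maximum matching: {(1,15), (3,0), (5,18), (6,9), (7,2), (12,4), (16,13), (19,17), (20,8)}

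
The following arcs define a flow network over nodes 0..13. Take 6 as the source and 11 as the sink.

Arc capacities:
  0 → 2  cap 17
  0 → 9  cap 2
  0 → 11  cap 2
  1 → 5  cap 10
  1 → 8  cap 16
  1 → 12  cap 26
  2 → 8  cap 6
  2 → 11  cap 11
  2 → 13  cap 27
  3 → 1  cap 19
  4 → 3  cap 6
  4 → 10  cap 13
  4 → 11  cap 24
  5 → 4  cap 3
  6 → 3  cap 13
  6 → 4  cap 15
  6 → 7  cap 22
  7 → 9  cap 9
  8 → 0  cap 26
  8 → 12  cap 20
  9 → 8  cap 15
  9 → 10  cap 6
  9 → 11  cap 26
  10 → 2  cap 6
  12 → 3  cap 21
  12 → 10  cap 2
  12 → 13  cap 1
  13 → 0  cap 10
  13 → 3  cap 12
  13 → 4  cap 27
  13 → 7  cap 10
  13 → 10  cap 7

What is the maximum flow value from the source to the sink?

Maximum flow value: 37

augment #1: 6→4→11 bottleneck 15, total now 15
augment #2: 6→7→9→11 bottleneck 9, total now 24
augment #3: 6→3→1→5→4→11 bottleneck 3, total now 27
augment #4: 6→3→1→8→0→11 bottleneck 2, total now 29
augment #5: 6→3→1→8→0→2→11 bottleneck 8, total now 37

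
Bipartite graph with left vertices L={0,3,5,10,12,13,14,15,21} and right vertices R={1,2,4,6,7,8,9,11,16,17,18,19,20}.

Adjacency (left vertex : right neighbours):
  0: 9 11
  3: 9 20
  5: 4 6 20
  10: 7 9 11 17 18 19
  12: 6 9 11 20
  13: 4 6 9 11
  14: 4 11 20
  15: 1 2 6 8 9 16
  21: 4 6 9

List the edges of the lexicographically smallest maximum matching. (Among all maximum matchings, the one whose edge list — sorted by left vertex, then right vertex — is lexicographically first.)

Lex-smallest maximum matching: {(0,9), (3,20), (5,4), (10,7), (12,6), (13,11), (15,1)}

|M| = 7 (so the lex-smallest maximum matching has 7 edges)
process left vertices in ascending order; for each, take the smallest-labelled available neighbour that still permits 7 edges overall, or leave it unmatched if none does
lex-smallest matching: {0-9, 3-20, 5-4, 10-7, 12-6, 13-11, 15-1}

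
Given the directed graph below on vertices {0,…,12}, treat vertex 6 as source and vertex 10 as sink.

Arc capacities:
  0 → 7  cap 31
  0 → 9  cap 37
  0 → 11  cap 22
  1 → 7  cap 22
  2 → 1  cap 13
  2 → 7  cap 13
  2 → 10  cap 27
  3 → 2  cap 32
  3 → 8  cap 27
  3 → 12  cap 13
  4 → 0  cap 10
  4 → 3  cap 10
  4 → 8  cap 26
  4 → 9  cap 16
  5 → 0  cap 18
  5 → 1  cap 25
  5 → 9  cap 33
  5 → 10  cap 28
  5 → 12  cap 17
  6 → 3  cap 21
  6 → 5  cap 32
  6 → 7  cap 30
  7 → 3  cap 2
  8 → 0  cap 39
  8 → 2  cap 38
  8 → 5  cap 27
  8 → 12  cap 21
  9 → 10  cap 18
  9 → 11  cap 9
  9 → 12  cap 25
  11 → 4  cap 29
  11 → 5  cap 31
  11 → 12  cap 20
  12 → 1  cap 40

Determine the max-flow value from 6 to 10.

augment #1: 6→5→10 bottleneck 28, total now 28
augment #2: 6→3→2→10 bottleneck 21, total now 49
augment #3: 6→5→9→10 bottleneck 4, total now 53
augment #4: 6→7→3→2→10 bottleneck 2, total now 55

Maximum flow value: 55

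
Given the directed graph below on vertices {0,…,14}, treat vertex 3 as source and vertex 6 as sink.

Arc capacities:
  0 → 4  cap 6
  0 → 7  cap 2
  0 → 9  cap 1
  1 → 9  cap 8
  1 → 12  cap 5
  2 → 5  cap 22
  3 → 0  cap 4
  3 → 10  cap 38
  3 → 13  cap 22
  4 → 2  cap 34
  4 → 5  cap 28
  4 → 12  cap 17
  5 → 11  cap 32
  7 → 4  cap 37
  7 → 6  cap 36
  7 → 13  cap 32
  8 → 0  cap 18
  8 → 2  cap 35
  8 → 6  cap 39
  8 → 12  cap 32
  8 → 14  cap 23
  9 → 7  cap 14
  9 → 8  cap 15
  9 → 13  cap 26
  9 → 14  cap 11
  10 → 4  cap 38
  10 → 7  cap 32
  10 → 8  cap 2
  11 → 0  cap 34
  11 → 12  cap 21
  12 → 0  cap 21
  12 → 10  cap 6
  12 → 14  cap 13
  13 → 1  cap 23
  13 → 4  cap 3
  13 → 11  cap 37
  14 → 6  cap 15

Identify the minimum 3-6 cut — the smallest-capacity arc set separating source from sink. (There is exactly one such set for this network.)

augment #1: 3→0→7→6 push 2
augment #2: 3→10→7→6 push 32
augment #3: 3→10→8→6 push 2
augment #4: 3→0→9→7→6 push 1
augment #5: 3→0→4→12→14→6 push 1
augment #6: 3→10→4→12→14→6 push 4
augment #7: 3→13→1→9→7→6 push 1
augment #8: 3→13→1→9→8→6 push 7
augment #9: 3→13→1→12→14→6 push 5
augment #10: 3→13→4→12→14→6 push 3
max flow = 58; residual-reachable set from 3 gives S-side
cut edges (S→T): {(0,7), (0,9), (1,9), (10,7), (10,8), (12,14)} total cap 58

Min-cut arcs: {(0,7), (0,9), (1,9), (10,7), (10,8), (12,14)} (total capacity 58)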